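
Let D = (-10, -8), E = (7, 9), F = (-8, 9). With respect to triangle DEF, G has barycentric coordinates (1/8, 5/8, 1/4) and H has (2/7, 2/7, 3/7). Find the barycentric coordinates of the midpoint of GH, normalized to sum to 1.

(23/112, 51/112, 19/56)

Since both coordinate triples sum to 1, the midpoint's barycentrics are the componentwise average.
(1/8+2/7)/2 = 23/112; similarly 51/112 and 19/56.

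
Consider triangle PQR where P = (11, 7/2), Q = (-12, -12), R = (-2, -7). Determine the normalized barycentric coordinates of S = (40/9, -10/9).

Signed area of the reference triangle: [PQR] = ½·(11·(-12−(-7)) + (-12)·(-7−(7/2)) + (-2)·(7/2−(-12))) = ½·(-55 + 126 − 31) = 20.
[SQR] = ½·((40/9)·(-12−(-7)) + (-12)·(-7−(-10/9)) + (-2)·(-10/9−(-12))) = ½·(-200/9 + 212/3 − 196/9) = 40/3, so the P-coordinate is (40/3)/20 = 2/3.
[PSR] = ½·(11·(-10/9−(-7)) + (40/9)·(-7−(7/2)) + (-2)·(7/2−(-10/9))) = ½·(583/9 − 140/3 − 83/9) = 40/9, so the Q-coordinate is 2/9.
[PQS] = ½·(11·(-12−(-10/9)) + (-12)·(-10/9−(7/2)) + (40/9)·(7/2−(-12))) = ½·(-1078/9 + 166/3 + 620/9) = 20/9, so the R-coordinate is 1/9.

(2/3, 2/9, 1/9)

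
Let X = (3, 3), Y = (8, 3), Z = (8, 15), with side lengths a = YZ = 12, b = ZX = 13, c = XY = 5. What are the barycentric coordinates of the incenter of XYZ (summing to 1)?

(2/5, 13/30, 1/6)

The incenter has barycentric coordinates proportional to the opposite side lengths: (12 : 13 : 5).
Normalizing by 12+13+5 = 30 gives (2/5, 13/30, 1/6).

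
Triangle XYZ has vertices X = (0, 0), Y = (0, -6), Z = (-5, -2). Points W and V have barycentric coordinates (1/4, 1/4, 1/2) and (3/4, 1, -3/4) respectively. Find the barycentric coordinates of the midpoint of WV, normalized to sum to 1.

(1/2, 5/8, -1/8)

Since both coordinate triples sum to 1, the midpoint's barycentrics are the componentwise average.
(1/4+3/4)/2 = 1/2; similarly 5/8 and -1/8.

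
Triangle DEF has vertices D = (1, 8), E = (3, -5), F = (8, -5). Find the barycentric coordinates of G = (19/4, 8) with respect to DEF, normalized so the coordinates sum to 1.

Signed area of the reference triangle: [DEF] = ½·(1·(-5−(-5)) + 3·(-5−8) + 8·(8−(-5))) = ½·(0 − 39 + 104) = 65/2.
[GEF] = ½·((19/4)·(-5−(-5)) + 3·(-5−8) + 8·(8−(-5))) = ½·(0 − 39 + 104) = 65/2, so the D-coordinate is (65/2)/(65/2) = 1.
[DGF] = ½·(1·(8−(-5)) + (19/4)·(-5−8) + 8·(8−8)) = ½·(13 − 247/4 + 0) = -195/8, so the E-coordinate is -3/4.
[DEG] = ½·(1·(-5−8) + 3·(8−8) + (19/4)·(8−(-5))) = ½·(-13 + 0 + 247/4) = 195/8, so the F-coordinate is 3/4.

(1, -3/4, 3/4)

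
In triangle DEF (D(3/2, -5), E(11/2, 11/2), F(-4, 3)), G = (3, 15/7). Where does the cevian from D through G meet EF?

(18/5, 5)

Barycentric coordinates of G with respect to DEF: (2/7, 4/7, 1/7).
On side EF the D-coordinate is zero; dropping G's D-weight 2/7 and renormalizing the remaining 4/7 : 1/7 gives weights 4/5, 1/5 on E, F.
H = (4/5)·(11/2, 11/2) + (1/5)·(-4, 3) = (18/5, 5).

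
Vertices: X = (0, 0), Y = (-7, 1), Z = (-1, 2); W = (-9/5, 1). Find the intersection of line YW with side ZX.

(-1/2, 1)

Barycentric coordinates of W with respect to XYZ: (2/5, 1/5, 2/5).
On side ZX the Y-coordinate is zero; dropping W's Y-weight 1/5 and renormalizing the remaining 2/5 : 2/5 gives weights 1/2, 1/2 on Z, X.
V = (1/2)·(-1, 2) + (1/2)·(0, 0) = (-1/2, 1).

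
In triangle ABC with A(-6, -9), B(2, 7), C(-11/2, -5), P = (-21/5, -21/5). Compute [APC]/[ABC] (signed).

1/5

[ABC] = ½·((-6)·(7−(-5)) + 2·(-5−(-9)) + (-11/2)·(-9−7)) = ½·(-72 + 8 + 88) = 12.
[APC] = ½·((-6)·(-21/5−(-5)) + (-21/5)·(-5−(-9)) + (-11/2)·(-9−(-21/5))) = ½·(-24/5 − 84/5 + 132/5) = 12/5, so the ratio is (12/5)/12 = 1/5.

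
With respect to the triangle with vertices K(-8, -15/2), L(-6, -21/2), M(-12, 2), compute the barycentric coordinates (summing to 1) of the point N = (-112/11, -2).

(2/11, 2/11, 7/11)

Signed area of the reference triangle: [KLM] = ½·((-8)·(-21/2−2) + (-6)·(2−(-15/2)) + (-12)·(-15/2−(-21/2))) = ½·(100 − 57 − 36) = 7/2.
[NLM] = ½·((-112/11)·(-21/2−2) + (-6)·(2−(-2)) + (-12)·(-2−(-21/2))) = ½·(1400/11 − 24 − 102) = 7/11, so the K-coordinate is (7/11)/(7/2) = 2/11.
[KNM] = ½·((-8)·(-2−2) + (-112/11)·(2−(-15/2)) + (-12)·(-15/2−(-2))) = ½·(32 − 1064/11 + 66) = 7/11, so the L-coordinate is 2/11.
[KLN] = ½·((-8)·(-21/2−(-2)) + (-6)·(-2−(-15/2)) + (-112/11)·(-15/2−(-21/2))) = ½·(68 − 33 − 336/11) = 49/22, so the M-coordinate is 7/11.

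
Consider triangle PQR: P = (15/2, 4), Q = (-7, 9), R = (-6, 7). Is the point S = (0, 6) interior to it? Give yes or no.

Barycentric coordinates of S: (11/24, 3/16, 17/48).
The three coordinates are positive, positive, positive; a point is interior exactly when all three are positive.

yes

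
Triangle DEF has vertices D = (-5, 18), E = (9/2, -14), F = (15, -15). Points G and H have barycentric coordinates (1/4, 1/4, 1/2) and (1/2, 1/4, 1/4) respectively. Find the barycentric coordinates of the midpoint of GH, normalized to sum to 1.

Since both coordinate triples sum to 1, the midpoint's barycentrics are the componentwise average.
(1/4+1/2)/2 = 3/8; similarly 1/4 and 3/8.

(3/8, 1/4, 3/8)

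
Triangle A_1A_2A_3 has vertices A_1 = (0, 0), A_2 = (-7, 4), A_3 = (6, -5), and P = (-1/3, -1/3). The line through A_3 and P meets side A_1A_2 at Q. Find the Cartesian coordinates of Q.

Barycentric coordinates of P with respect to A_1A_2A_3: (1/3, 1/3, 1/3).
On side A_1A_2 the A_3-coordinate is zero; dropping P's A_3-weight 1/3 and renormalizing the remaining 1/3 : 1/3 gives weights 1/2, 1/2 on A_1, A_2.
Q = (1/2)·(0, 0) + (1/2)·(-7, 4) = (-7/2, 2).

(-7/2, 2)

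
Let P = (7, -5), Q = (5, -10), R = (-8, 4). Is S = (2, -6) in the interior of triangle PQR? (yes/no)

Barycentric coordinates of S: (10/93, 20/31, 23/93).
The three coordinates are positive, positive, positive; a point is interior exactly when all three are positive.

yes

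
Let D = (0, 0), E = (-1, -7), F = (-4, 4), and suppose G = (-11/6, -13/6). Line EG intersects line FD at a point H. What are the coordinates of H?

Barycentric coordinates of G with respect to DEF: (1/6, 1/2, 1/3).
On side FD the E-coordinate is zero; dropping G's E-weight 1/2 and renormalizing the remaining 1/3 : 1/6 gives weights 2/3, 1/3 on F, D.
H = (2/3)·(-4, 4) + (1/3)·(0, 0) = (-8/3, 8/3).

(-8/3, 8/3)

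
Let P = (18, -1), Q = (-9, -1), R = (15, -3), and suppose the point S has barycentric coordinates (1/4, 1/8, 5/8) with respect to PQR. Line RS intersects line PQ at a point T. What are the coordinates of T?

Line RS meets PQ where the R-coordinate vanishes; zeroing S's R-weight and renormalizing leaves P, Q-weights 1/4 : 1/8 → (2/3, 1/3).
So T = (2/3)·P + (1/3)·Q = (9, -1).

(9, -1)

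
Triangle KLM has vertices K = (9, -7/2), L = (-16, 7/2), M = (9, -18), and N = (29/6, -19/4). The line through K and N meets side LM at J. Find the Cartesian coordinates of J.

(-7/2, -29/4)

Barycentric coordinates of N with respect to KLM: (2/3, 1/6, 1/6).
On side LM the K-coordinate is zero; dropping N's K-weight 2/3 and renormalizing the remaining 1/6 : 1/6 gives weights 1/2, 1/2 on L, M.
J = (1/2)·(-16, 7/2) + (1/2)·(9, -18) = (-7/2, -29/4).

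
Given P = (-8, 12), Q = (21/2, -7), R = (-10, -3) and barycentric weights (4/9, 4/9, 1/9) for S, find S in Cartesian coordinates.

(0, 17/9)

S = (4/9)·P + (4/9)·Q + (1/9)·R.
x-coordinate: (4/9)·(-8) + (4/9)·(21/2) + (1/9)·(-10) = 0.
y-coordinate: (4/9)·12 + (4/9)·(-7) + (1/9)·(-3) = 17/9.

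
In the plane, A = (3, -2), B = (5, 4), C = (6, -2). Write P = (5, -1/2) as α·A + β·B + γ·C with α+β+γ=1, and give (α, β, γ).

(1/4, 1/4, 1/2)

Signed area of the reference triangle: [ABC] = ½·(3·(4−(-2)) + 5·(-2−(-2)) + 6·(-2−4)) = ½·(18 + 0 − 36) = -9.
[PBC] = ½·(5·(4−(-2)) + 5·(-2−(-1/2)) + 6·(-1/2−4)) = ½·(30 − 15/2 − 27) = -9/4, so the A-coordinate is (-9/4)/(-9) = 1/4.
[APC] = ½·(3·(-1/2−(-2)) + 5·(-2−(-2)) + 6·(-2−(-1/2))) = ½·(9/2 + 0 − 9) = -9/4, so the B-coordinate is 1/4.
[ABP] = ½·(3·(4−(-1/2)) + 5·(-1/2−(-2)) + 5·(-2−4)) = ½·(27/2 + 15/2 − 30) = -9/2, so the C-coordinate is 1/2.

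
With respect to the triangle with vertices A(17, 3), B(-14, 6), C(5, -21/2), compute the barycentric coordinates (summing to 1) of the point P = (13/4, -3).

Signed area of the reference triangle: [ABC] = ½·(17·(6−(-21/2)) + (-14)·(-21/2−3) + 5·(3−6)) = ½·(561/2 + 189 − 15) = 909/4.
[PBC] = ½·((13/4)·(6−(-21/2)) + (-14)·(-21/2−(-3)) + 5·(-3−6)) = ½·(429/8 + 105 − 45) = 909/16, so the A-coordinate is (909/16)/(909/4) = 1/4.
[APC] = ½·(17·(-3−(-21/2)) + (13/4)·(-21/2−3) + 5·(3−(-3))) = ½·(255/2 − 351/8 + 30) = 909/16, so the B-coordinate is 1/4.
[ABP] = ½·(17·(6−(-3)) + (-14)·(-3−3) + (13/4)·(3−6)) = ½·(153 + 84 − 39/4) = 909/8, so the C-coordinate is 1/2.

(1/4, 1/4, 1/2)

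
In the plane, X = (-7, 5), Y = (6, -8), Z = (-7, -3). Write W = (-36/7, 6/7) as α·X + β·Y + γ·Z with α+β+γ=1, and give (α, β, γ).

(4/7, 1/7, 2/7)

Signed area of the reference triangle: [XYZ] = ½·((-7)·(-8−(-3)) + 6·(-3−5) + (-7)·(5−(-8))) = ½·(35 − 48 − 91) = -52.
[WYZ] = ½·((-36/7)·(-8−(-3)) + 6·(-3−(6/7)) + (-7)·(6/7−(-8))) = ½·(180/7 − 162/7 − 62) = -208/7, so the X-coordinate is (-208/7)/(-52) = 4/7.
[XWZ] = ½·((-7)·(6/7−(-3)) + (-36/7)·(-3−5) + (-7)·(5−(6/7))) = ½·(-27 + 288/7 − 29) = -52/7, so the Y-coordinate is 1/7.
[XYW] = ½·((-7)·(-8−(6/7)) + 6·(6/7−5) + (-36/7)·(5−(-8))) = ½·(62 − 174/7 − 468/7) = -104/7, so the Z-coordinate is 2/7.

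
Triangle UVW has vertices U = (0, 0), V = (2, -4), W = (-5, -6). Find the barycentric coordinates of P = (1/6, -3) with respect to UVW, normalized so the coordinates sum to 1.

(1/3, 1/2, 1/6)

Signed area of the reference triangle: [UVW] = ½·(0·(-4−(-6)) + 2·(-6−0) + (-5)·(0−(-4))) = ½·(0 − 12 − 20) = -16.
[PVW] = ½·((1/6)·(-4−(-6)) + 2·(-6−(-3)) + (-5)·(-3−(-4))) = ½·(1/3 − 6 − 5) = -16/3, so the U-coordinate is (-16/3)/(-16) = 1/3.
[UPW] = ½·(0·(-3−(-6)) + (1/6)·(-6−0) + (-5)·(0−(-3))) = ½·(0 − 1 − 15) = -8, so the V-coordinate is 1/2.
[UVP] = ½·(0·(-4−(-3)) + 2·(-3−0) + (1/6)·(0−(-4))) = ½·(0 − 6 + 2/3) = -8/3, so the W-coordinate is 1/6.
Check: 1/3 + 1/2 + 1/6 = 1.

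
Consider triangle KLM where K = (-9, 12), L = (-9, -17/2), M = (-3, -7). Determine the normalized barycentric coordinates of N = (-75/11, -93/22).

(2/11, 5/11, 4/11)

Signed area of the reference triangle: [KLM] = ½·((-9)·(-17/2−(-7)) + (-9)·(-7−12) + (-3)·(12−(-17/2))) = ½·(27/2 + 171 − 123/2) = 123/2.
[NLM] = ½·((-75/11)·(-17/2−(-7)) + (-9)·(-7−(-93/22)) + (-3)·(-93/22−(-17/2))) = ½·(225/22 + 549/22 − 141/11) = 123/11, so the K-coordinate is (123/11)/(123/2) = 2/11.
[KNM] = ½·((-9)·(-93/22−(-7)) + (-75/11)·(-7−12) + (-3)·(12−(-93/22))) = ½·(-549/22 + 1425/11 − 1071/22) = 615/22, so the L-coordinate is 5/11.
[KLN] = ½·((-9)·(-17/2−(-93/22)) + (-9)·(-93/22−12) + (-75/11)·(12−(-17/2))) = ½·(423/11 + 3213/22 − 3075/22) = 246/11, so the M-coordinate is 4/11.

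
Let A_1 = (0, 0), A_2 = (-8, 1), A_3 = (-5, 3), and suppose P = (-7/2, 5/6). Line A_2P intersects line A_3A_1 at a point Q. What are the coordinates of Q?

Barycentric coordinates of P with respect to A_1A_2A_3: (1/2, 1/3, 1/6).
On side A_3A_1 the A_2-coordinate is zero; dropping P's A_2-weight 1/3 and renormalizing the remaining 1/6 : 1/2 gives weights 1/4, 3/4 on A_3, A_1.
Q = (1/4)·(-5, 3) + (3/4)·(0, 0) = (-5/4, 3/4).

(-5/4, 3/4)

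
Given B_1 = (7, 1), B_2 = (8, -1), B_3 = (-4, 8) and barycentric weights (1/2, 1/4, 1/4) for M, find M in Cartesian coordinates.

(9/2, 9/4)

M = (1/2)·B_1 + (1/4)·B_2 + (1/4)·B_3.
x-coordinate: (1/2)·7 + (1/4)·8 + (1/4)·(-4) = 9/2.
y-coordinate: (1/2)·1 + (1/4)·(-1) + (1/4)·8 = 9/4.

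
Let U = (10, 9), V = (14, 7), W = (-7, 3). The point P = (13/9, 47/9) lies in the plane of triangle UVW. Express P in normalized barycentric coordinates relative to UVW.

Signed area of the reference triangle: [UVW] = ½·(10·(7−3) + 14·(3−9) + (-7)·(9−7)) = ½·(40 − 84 − 14) = -29.
[PVW] = ½·((13/9)·(7−3) + 14·(3−(47/9)) + (-7)·(47/9−7)) = ½·(52/9 − 280/9 + 112/9) = -58/9, so the U-coordinate is (-58/9)/(-29) = 2/9.
[UPW] = ½·(10·(47/9−3) + (13/9)·(3−9) + (-7)·(9−(47/9))) = ½·(200/9 − 26/3 − 238/9) = -58/9, so the V-coordinate is 2/9.
[UVP] = ½·(10·(7−(47/9)) + 14·(47/9−9) + (13/9)·(9−7)) = ½·(160/9 − 476/9 + 26/9) = -145/9, so the W-coordinate is 5/9.
Check: 2/9 + 2/9 + 5/9 = 1.

(2/9, 2/9, 5/9)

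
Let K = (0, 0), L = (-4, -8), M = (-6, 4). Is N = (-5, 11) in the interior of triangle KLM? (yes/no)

Barycentric coordinates of N: (13/32, -23/32, 21/16).
The three coordinates are positive, negative, positive; a point is interior exactly when all three are positive.

no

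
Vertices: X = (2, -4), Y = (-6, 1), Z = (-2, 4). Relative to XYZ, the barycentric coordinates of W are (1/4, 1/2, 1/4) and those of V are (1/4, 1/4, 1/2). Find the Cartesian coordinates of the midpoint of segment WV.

(-5/2, 7/8)

Barycentric coordinates of the midpoint are the average: (1/4, 3/8, 3/8).
Converting: (1/4)·X + (3/8)·Y + (3/8)·Z = (-5/2, 7/8).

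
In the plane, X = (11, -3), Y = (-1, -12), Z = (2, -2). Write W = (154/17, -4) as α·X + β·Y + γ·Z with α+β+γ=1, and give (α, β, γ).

(14/17, 2/17, 1/17)

Signed area of the reference triangle: [XYZ] = ½·(11·(-12−(-2)) + (-1)·(-2−(-3)) + 2·(-3−(-12))) = ½·(-110 − 1 + 18) = -93/2.
[WYZ] = ½·((154/17)·(-12−(-2)) + (-1)·(-2−(-4)) + 2·(-4−(-12))) = ½·(-1540/17 − 2 + 16) = -651/17, so the X-coordinate is (-651/17)/(-93/2) = 14/17.
[XWZ] = ½·(11·(-4−(-2)) + (154/17)·(-2−(-3)) + 2·(-3−(-4))) = ½·(-22 + 154/17 + 2) = -93/17, so the Y-coordinate is 2/17.
[XYW] = ½·(11·(-12−(-4)) + (-1)·(-4−(-3)) + (154/17)·(-3−(-12))) = ½·(-88 + 1 + 1386/17) = -93/34, so the Z-coordinate is 1/17.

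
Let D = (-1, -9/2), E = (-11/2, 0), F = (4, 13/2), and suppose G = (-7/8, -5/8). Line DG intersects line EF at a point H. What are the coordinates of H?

(-3/4, 13/4)

Barycentric coordinates of G with respect to DEF: (1/2, 1/4, 1/4).
On side EF the D-coordinate is zero; dropping G's D-weight 1/2 and renormalizing the remaining 1/4 : 1/4 gives weights 1/2, 1/2 on E, F.
H = (1/2)·(-11/2, 0) + (1/2)·(4, 13/2) = (-3/4, 13/4).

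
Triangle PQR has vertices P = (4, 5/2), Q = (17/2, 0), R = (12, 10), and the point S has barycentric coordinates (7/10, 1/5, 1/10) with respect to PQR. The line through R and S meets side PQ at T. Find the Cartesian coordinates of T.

Line RS meets PQ where the R-coordinate vanishes; zeroing S's R-weight and renormalizing leaves P, Q-weights 7/10 : 1/5 → (7/9, 2/9).
So T = (7/9)·P + (2/9)·Q = (5, 35/18).

(5, 35/18)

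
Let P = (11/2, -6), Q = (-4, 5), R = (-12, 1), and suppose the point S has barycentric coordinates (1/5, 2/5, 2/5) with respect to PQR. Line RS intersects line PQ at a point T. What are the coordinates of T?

Line RS meets PQ where the R-coordinate vanishes; zeroing S's R-weight and renormalizing leaves P, Q-weights 1/5 : 2/5 → (1/3, 2/3).
So T = (1/3)·P + (2/3)·Q = (-5/6, 4/3).

(-5/6, 4/3)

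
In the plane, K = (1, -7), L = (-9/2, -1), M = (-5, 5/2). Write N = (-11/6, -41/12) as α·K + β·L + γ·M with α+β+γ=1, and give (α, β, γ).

Signed area of the reference triangle: [KLM] = ½·(1·(-1−(5/2)) + (-9/2)·(5/2−(-7)) + (-5)·(-7−(-1))) = ½·(-7/2 − 171/4 + 30) = -65/8.
[NLM] = ½·((-11/6)·(-1−(5/2)) + (-9/2)·(5/2−(-41/12)) + (-5)·(-41/12−(-1))) = ½·(77/12 − 213/8 + 145/12) = -65/16, so the K-coordinate is (-65/16)/(-65/8) = 1/2.
[KNM] = ½·(1·(-41/12−(5/2)) + (-11/6)·(5/2−(-7)) + (-5)·(-7−(-41/12))) = ½·(-71/12 − 209/12 + 215/12) = -65/24, so the L-coordinate is 1/3.
[KLN] = ½·(1·(-1−(-41/12)) + (-9/2)·(-41/12−(-7)) + (-11/6)·(-7−(-1))) = ½·(29/12 − 129/8 + 11) = -65/48, so the M-coordinate is 1/6.
Check: 1/2 + 1/3 + 1/6 = 1.

(1/2, 1/3, 1/6)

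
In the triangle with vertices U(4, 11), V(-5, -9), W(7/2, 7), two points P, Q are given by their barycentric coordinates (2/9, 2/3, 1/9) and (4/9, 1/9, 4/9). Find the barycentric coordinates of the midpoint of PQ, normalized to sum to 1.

Since both coordinate triples sum to 1, the midpoint's barycentrics are the componentwise average.
(2/9+4/9)/2 = 1/3; similarly 7/18 and 5/18.

(1/3, 7/18, 5/18)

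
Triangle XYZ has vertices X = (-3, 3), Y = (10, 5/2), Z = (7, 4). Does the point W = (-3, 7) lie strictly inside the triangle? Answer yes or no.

no

Barycentric coordinates of W: (1/3, -20/9, 26/9).
The three coordinates are positive, negative, positive; a point is interior exactly when all three are positive.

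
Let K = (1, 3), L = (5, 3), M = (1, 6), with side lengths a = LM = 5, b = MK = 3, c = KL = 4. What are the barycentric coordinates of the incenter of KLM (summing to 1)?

The incenter has barycentric coordinates proportional to the opposite side lengths: (5 : 3 : 4).
Normalizing by 5+3+4 = 12 gives (5/12, 1/4, 1/3).

(5/12, 1/4, 1/3)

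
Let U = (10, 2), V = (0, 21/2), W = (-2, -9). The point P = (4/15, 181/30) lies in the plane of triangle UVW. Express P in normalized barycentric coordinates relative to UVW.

(1/15, 11/15, 1/5)

Signed area of the reference triangle: [UVW] = ½·(10·(21/2−(-9)) + 0·(-9−2) + (-2)·(2−(21/2))) = ½·(195 + 0 + 17) = 106.
[PVW] = ½·((4/15)·(21/2−(-9)) + 0·(-9−(181/30)) + (-2)·(181/30−(21/2))) = ½·(26/5 + 0 + 134/15) = 106/15, so the U-coordinate is (106/15)/106 = 1/15.
[UPW] = ½·(10·(181/30−(-9)) + (4/15)·(-9−2) + (-2)·(2−(181/30))) = ½·(451/3 − 44/15 + 121/15) = 1166/15, so the V-coordinate is 11/15.
[UVP] = ½·(10·(21/2−(181/30)) + 0·(181/30−2) + (4/15)·(2−(21/2))) = ½·(134/3 + 0 − 34/15) = 106/5, so the W-coordinate is 1/5.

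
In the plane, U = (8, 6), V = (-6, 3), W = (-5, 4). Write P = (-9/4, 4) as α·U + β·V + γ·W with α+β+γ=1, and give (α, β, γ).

(1/4, 1/2, 1/4)

Signed area of the reference triangle: [UVW] = ½·(8·(3−4) + (-6)·(4−6) + (-5)·(6−3)) = ½·(-8 + 12 − 15) = -11/2.
[PVW] = ½·((-9/4)·(3−4) + (-6)·(4−4) + (-5)·(4−3)) = ½·(9/4 + 0 − 5) = -11/8, so the U-coordinate is (-11/8)/(-11/2) = 1/4.
[UPW] = ½·(8·(4−4) + (-9/4)·(4−6) + (-5)·(6−4)) = ½·(0 + 9/2 − 10) = -11/4, so the V-coordinate is 1/2.
[UVP] = ½·(8·(3−4) + (-6)·(4−6) + (-9/4)·(6−3)) = ½·(-8 + 12 − 27/4) = -11/8, so the W-coordinate is 1/4.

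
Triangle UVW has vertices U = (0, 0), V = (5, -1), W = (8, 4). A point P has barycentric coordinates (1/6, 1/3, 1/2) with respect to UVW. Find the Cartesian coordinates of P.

(17/3, 5/3)

P = (1/6)·U + (1/3)·V + (1/2)·W.
x-coordinate: (1/6)·0 + (1/3)·5 + (1/2)·8 = 17/3.
y-coordinate: (1/6)·0 + (1/3)·(-1) + (1/2)·4 = 5/3.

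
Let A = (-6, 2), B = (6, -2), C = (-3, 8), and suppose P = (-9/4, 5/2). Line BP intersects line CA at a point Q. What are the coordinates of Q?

Barycentric coordinates of P with respect to ABC: (1/2, 1/4, 1/4).
On side CA the B-coordinate is zero; dropping P's B-weight 1/4 and renormalizing the remaining 1/4 : 1/2 gives weights 1/3, 2/3 on C, A.
Q = (1/3)·(-3, 8) + (2/3)·(-6, 2) = (-5, 4).

(-5, 4)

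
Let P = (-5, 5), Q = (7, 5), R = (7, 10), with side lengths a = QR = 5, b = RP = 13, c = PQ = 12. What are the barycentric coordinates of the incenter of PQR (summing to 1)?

The incenter has barycentric coordinates proportional to the opposite side lengths: (5 : 13 : 12).
Normalizing by 5+13+12 = 30 gives (1/6, 13/30, 2/5).

(1/6, 13/30, 2/5)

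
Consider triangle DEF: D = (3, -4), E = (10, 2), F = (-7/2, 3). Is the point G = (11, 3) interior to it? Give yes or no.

Barycentric coordinates of G: (-29/176, 203/176, 1/88).
The three coordinates are negative, positive, positive; a point is interior exactly when all three are positive.

no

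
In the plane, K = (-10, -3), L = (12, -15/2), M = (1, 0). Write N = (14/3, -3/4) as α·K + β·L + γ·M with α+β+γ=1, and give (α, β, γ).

Signed area of the reference triangle: [KLM] = ½·((-10)·(-15/2−0) + 12·(0−(-3)) + 1·(-3−(-15/2))) = ½·(75 + 36 + 9/2) = 231/4.
[NLM] = ½·((14/3)·(-15/2−0) + 12·(0−(-3/4)) + 1·(-3/4−(-15/2))) = ½·(-35 + 9 + 27/4) = -77/8, so the K-coordinate is (-77/8)/(231/4) = -1/6.
[KNM] = ½·((-10)·(-3/4−0) + (14/3)·(0−(-3)) + 1·(-3−(-3/4))) = ½·(15/2 + 14 − 9/4) = 77/8, so the L-coordinate is 1/6.
[KLN] = ½·((-10)·(-15/2−(-3/4)) + 12·(-3/4−(-3)) + (14/3)·(-3−(-15/2))) = ½·(135/2 + 27 + 21) = 231/4, so the M-coordinate is 1.

(-1/6, 1/6, 1)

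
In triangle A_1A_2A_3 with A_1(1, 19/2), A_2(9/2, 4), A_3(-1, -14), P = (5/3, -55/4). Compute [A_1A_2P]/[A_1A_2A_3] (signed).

[A_1A_2A_3] = ½·(1·(4−(-14)) + (9/2)·(-14−(19/2)) + (-1)·(19/2−4)) = ½·(18 − 423/4 − 11/2) = -373/8.
[A_1A_2P] = ½·(1·(4−(-55/4)) + (9/2)·(-55/4−(19/2)) + (5/3)·(19/2−4)) = ½·(71/4 − 837/8 + 55/6) = -1865/48, so the ratio is (-1865/48)/(-373/8) = 5/6.

5/6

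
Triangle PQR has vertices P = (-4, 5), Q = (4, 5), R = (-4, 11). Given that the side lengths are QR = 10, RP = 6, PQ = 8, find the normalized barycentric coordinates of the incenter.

The incenter has barycentric coordinates proportional to the opposite side lengths: (10 : 6 : 8).
Normalizing by 10+6+8 = 24 gives (5/12, 1/4, 1/3).

(5/12, 1/4, 1/3)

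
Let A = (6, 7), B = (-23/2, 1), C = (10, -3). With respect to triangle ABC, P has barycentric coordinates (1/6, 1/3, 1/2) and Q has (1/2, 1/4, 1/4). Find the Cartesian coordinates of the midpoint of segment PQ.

(115/48, 3/2)

Barycentric coordinates of the midpoint are the average: (1/3, 7/24, 3/8).
Converting: (1/3)·A + (7/24)·B + (3/8)·C = (115/48, 3/2).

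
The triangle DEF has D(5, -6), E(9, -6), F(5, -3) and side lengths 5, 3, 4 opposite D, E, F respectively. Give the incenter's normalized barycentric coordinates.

The incenter has barycentric coordinates proportional to the opposite side lengths: (5 : 3 : 4).
Normalizing by 5+3+4 = 12 gives (5/12, 1/4, 1/3).

(5/12, 1/4, 1/3)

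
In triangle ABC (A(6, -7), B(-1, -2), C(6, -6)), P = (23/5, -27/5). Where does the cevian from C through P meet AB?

(5/2, -9/2)

Barycentric coordinates of P with respect to ABC: (1/5, 1/5, 3/5).
On side AB the C-coordinate is zero; dropping P's C-weight 3/5 and renormalizing the remaining 1/5 : 1/5 gives weights 1/2, 1/2 on A, B.
Q = (1/2)·(6, -7) + (1/2)·(-1, -2) = (5/2, -9/2).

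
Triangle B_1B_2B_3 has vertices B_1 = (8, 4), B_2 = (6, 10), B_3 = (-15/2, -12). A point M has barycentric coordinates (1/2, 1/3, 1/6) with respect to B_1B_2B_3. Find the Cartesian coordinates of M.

M = (1/2)·B_1 + (1/3)·B_2 + (1/6)·B_3.
x-coordinate: (1/2)·8 + (1/3)·6 + (1/6)·(-15/2) = 19/4.
y-coordinate: (1/2)·4 + (1/3)·10 + (1/6)·(-12) = 10/3.

(19/4, 10/3)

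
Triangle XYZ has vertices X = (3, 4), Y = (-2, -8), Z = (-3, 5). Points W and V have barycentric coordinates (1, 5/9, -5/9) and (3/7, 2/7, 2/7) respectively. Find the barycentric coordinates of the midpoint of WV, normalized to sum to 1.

Since both coordinate triples sum to 1, the midpoint's barycentrics are the componentwise average.
(1+3/7)/2 = 5/7; similarly 53/126 and -17/126.

(5/7, 53/126, -17/126)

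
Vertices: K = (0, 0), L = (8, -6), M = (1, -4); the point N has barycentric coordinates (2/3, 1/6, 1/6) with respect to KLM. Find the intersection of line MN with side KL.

Line MN meets KL where the M-coordinate vanishes; zeroing N's M-weight and renormalizing leaves K, L-weights 2/3 : 1/6 → (4/5, 1/5).
So J = (4/5)·K + (1/5)·L = (8/5, -6/5).

(8/5, -6/5)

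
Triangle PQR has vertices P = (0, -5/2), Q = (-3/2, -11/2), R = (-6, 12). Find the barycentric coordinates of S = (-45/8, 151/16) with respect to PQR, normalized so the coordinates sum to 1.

Signed area of the reference triangle: [PQR] = ½·(0·(-11/2−12) + (-3/2)·(12−(-5/2)) + (-6)·(-5/2−(-11/2))) = ½·(0 − 87/4 − 18) = -159/8.
[SQR] = ½·((-45/8)·(-11/2−12) + (-3/2)·(12−(151/16)) + (-6)·(151/16−(-11/2))) = ½·(1575/16 − 123/32 − 717/8) = 159/64, so the P-coordinate is (159/64)/(-159/8) = -1/8.
[PSR] = ½·(0·(151/16−12) + (-45/8)·(12−(-5/2)) + (-6)·(-5/2−(151/16))) = ½·(0 − 1305/16 + 573/8) = -159/32, so the Q-coordinate is 1/4.
[PQS] = ½·(0·(-11/2−(151/16)) + (-3/2)·(151/16−(-5/2)) + (-45/8)·(-5/2−(-11/2))) = ½·(0 − 573/32 − 135/8) = -1113/64, so the R-coordinate is 7/8.

(-1/8, 1/4, 7/8)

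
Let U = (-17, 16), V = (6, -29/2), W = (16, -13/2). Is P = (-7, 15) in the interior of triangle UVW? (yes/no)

no

Barycentric coordinates of P: (133/163, -64/163, 94/163).
The three coordinates are positive, negative, positive; a point is interior exactly when all three are positive.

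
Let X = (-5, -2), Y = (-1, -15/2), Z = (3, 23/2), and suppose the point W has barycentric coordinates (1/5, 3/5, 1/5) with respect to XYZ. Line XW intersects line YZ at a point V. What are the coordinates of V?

Line XW meets YZ where the X-coordinate vanishes; zeroing W's X-weight and renormalizing leaves Y, Z-weights 3/5 : 1/5 → (3/4, 1/4).
So V = (3/4)·Y + (1/4)·Z = (0, -11/4).

(0, -11/4)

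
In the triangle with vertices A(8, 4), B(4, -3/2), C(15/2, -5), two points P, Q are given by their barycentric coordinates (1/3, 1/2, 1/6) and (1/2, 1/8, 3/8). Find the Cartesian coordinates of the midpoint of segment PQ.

Barycentric coordinates of the midpoint are the average: (5/12, 5/16, 13/48).
Converting: (5/12)·A + (5/16)·B + (13/48)·C = (635/96, -5/32).

(635/96, -5/32)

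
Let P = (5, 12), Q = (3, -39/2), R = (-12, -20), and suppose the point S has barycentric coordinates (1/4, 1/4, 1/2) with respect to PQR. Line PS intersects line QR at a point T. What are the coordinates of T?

Line PS meets QR where the P-coordinate vanishes; zeroing S's P-weight and renormalizing leaves Q, R-weights 1/4 : 1/2 → (1/3, 2/3).
So T = (1/3)·Q + (2/3)·R = (-7, -119/6).

(-7, -119/6)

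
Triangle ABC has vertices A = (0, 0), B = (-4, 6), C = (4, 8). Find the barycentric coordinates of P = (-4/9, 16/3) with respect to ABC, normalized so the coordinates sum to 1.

Signed area of the reference triangle: [ABC] = ½·(0·(6−8) + (-4)·(8−0) + 4·(0−6)) = ½·(0 − 32 − 24) = -28.
[PBC] = ½·((-4/9)·(6−8) + (-4)·(8−(16/3)) + 4·(16/3−6)) = ½·(8/9 − 32/3 − 8/3) = -56/9, so the A-coordinate is (-56/9)/(-28) = 2/9.
[APC] = ½·(0·(16/3−8) + (-4/9)·(8−0) + 4·(0−(16/3))) = ½·(0 − 32/9 − 64/3) = -112/9, so the B-coordinate is 4/9.
[ABP] = ½·(0·(6−(16/3)) + (-4)·(16/3−0) + (-4/9)·(0−6)) = ½·(0 − 64/3 + 8/3) = -28/3, so the C-coordinate is 1/3.

(2/9, 4/9, 1/3)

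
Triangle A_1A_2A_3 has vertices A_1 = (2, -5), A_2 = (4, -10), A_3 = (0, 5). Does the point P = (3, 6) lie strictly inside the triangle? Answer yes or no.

no

Barycentric coordinates of P: (-49/10, 16/5, 27/10).
The three coordinates are negative, positive, positive; a point is interior exactly when all three are positive.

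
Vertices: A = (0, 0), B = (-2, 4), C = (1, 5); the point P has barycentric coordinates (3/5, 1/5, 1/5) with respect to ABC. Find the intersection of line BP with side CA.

Line BP meets CA where the B-coordinate vanishes; zeroing P's B-weight and renormalizing leaves C, A-weights 1/5 : 3/5 → (1/4, 3/4).
So Q = (1/4)·C + (3/4)·A = (1/4, 5/4).

(1/4, 5/4)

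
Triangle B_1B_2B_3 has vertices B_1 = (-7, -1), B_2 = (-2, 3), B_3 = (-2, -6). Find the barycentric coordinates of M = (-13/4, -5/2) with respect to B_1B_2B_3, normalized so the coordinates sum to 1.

(1/4, 1/4, 1/2)

Signed area of the reference triangle: [B_1B_2B_3] = ½·((-7)·(3−(-6)) + (-2)·(-6−(-1)) + (-2)·(-1−3)) = ½·(-63 + 10 + 8) = -45/2.
[MB_2B_3] = ½·((-13/4)·(3−(-6)) + (-2)·(-6−(-5/2)) + (-2)·(-5/2−3)) = ½·(-117/4 + 7 + 11) = -45/8, so the B_1-coordinate is (-45/8)/(-45/2) = 1/4.
[B_1MB_3] = ½·((-7)·(-5/2−(-6)) + (-13/4)·(-6−(-1)) + (-2)·(-1−(-5/2))) = ½·(-49/2 + 65/4 − 3) = -45/8, so the B_2-coordinate is 1/4.
[B_1B_2M] = ½·((-7)·(3−(-5/2)) + (-2)·(-5/2−(-1)) + (-13/4)·(-1−3)) = ½·(-77/2 + 3 + 13) = -45/4, so the B_3-coordinate is 1/2.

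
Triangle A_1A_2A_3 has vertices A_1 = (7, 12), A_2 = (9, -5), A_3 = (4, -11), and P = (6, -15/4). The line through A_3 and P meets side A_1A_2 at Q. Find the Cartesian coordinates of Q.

Barycentric coordinates of P with respect to A_1A_2A_3: (1/4, 1/4, 1/2).
On side A_1A_2 the A_3-coordinate is zero; dropping P's A_3-weight 1/2 and renormalizing the remaining 1/4 : 1/4 gives weights 1/2, 1/2 on A_1, A_2.
Q = (1/2)·(7, 12) + (1/2)·(9, -5) = (8, 7/2).

(8, 7/2)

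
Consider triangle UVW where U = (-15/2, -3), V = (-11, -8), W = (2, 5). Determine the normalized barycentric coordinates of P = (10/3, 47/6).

Signed area of the reference triangle: [UVW] = ½·((-15/2)·(-8−5) + (-11)·(5−(-3)) + 2·(-3−(-8))) = ½·(195/2 − 88 + 10) = 39/4.
[PVW] = ½·((10/3)·(-8−5) + (-11)·(5−(47/6)) + 2·(47/6−(-8))) = ½·(-130/3 + 187/6 + 95/3) = 39/4, so the U-coordinate is (39/4)/(39/4) = 1.
[UPW] = ½·((-15/2)·(47/6−5) + (10/3)·(5−(-3)) + 2·(-3−(47/6))) = ½·(-85/4 + 80/3 − 65/3) = -65/8, so the V-coordinate is -5/6.
[UVP] = ½·((-15/2)·(-8−(47/6)) + (-11)·(47/6−(-3)) + (10/3)·(-3−(-8))) = ½·(475/4 − 715/6 + 50/3) = 65/8, so the W-coordinate is 5/6.

(1, -5/6, 5/6)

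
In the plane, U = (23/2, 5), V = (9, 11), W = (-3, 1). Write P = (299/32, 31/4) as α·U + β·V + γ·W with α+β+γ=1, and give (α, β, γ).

(7/16, 1/2, 1/16)

Signed area of the reference triangle: [UVW] = ½·((23/2)·(11−1) + 9·(1−5) + (-3)·(5−11)) = ½·(115 − 36 + 18) = 97/2.
[PVW] = ½·((299/32)·(11−1) + 9·(1−(31/4)) + (-3)·(31/4−11)) = ½·(1495/16 − 243/4 + 39/4) = 679/32, so the U-coordinate is (679/32)/(97/2) = 7/16.
[UPW] = ½·((23/2)·(31/4−1) + (299/32)·(1−5) + (-3)·(5−(31/4))) = ½·(621/8 − 299/8 + 33/4) = 97/4, so the V-coordinate is 1/2.
[UVP] = ½·((23/2)·(11−(31/4)) + 9·(31/4−5) + (299/32)·(5−11)) = ½·(299/8 + 99/4 − 897/16) = 97/32, so the W-coordinate is 1/16.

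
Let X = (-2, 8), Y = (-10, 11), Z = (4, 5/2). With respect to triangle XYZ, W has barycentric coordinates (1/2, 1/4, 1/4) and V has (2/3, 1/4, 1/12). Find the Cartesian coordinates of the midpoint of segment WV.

(-3, 47/6)

Barycentric coordinates of the midpoint are the average: (7/12, 1/4, 1/6).
Converting: (7/12)·X + (1/4)·Y + (1/6)·Z = (-3, 47/6).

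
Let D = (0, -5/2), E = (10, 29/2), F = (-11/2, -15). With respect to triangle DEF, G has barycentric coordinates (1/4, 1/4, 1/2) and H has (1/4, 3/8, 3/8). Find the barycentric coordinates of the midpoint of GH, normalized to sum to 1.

(1/4, 5/16, 7/16)

Since both coordinate triples sum to 1, the midpoint's barycentrics are the componentwise average.
(1/4+1/4)/2 = 1/4; similarly 5/16 and 7/16.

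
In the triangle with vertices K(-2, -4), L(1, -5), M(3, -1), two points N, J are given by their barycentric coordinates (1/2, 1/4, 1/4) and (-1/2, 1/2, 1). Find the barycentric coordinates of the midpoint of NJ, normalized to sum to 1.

(0, 3/8, 5/8)

Since both coordinate triples sum to 1, the midpoint's barycentrics are the componentwise average.
(1/2+-1/2)/2 = 0; similarly 3/8 and 5/8.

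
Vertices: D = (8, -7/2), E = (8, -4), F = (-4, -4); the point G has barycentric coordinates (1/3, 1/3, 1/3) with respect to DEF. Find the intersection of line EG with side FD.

(2, -15/4)

Line EG meets FD where the E-coordinate vanishes; zeroing G's E-weight and renormalizing leaves F, D-weights 1/3 : 1/3 → (1/2, 1/2).
So H = (1/2)·F + (1/2)·D = (2, -15/4).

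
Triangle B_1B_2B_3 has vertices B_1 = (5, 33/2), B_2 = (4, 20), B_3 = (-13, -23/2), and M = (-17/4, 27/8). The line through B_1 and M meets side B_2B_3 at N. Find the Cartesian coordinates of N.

Barycentric coordinates of M with respect to B_1B_2B_3: (1/4, 1/4, 1/2).
On side B_2B_3 the B_1-coordinate is zero; dropping M's B_1-weight 1/4 and renormalizing the remaining 1/4 : 1/2 gives weights 1/3, 2/3 on B_2, B_3.
N = (1/3)·(4, 20) + (2/3)·(-13, -23/2) = (-22/3, -1).

(-22/3, -1)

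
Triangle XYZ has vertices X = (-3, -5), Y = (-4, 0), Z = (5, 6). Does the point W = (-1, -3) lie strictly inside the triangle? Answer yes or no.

Barycentric coordinates of W: (15/17, -2/17, 4/17).
The three coordinates are positive, negative, positive; a point is interior exactly when all three are positive.

no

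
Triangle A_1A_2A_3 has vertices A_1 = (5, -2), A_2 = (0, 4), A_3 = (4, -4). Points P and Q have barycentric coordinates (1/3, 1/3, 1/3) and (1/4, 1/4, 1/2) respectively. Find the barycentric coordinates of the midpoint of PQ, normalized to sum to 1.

Since both coordinate triples sum to 1, the midpoint's barycentrics are the componentwise average.
(1/3+1/4)/2 = 7/24; similarly 7/24 and 5/12.

(7/24, 7/24, 5/12)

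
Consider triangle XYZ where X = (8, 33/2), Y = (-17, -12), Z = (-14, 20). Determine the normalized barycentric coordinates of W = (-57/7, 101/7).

Signed area of the reference triangle: [XYZ] = ½·(8·(-12−20) + (-17)·(20−(33/2)) + (-14)·(33/2−(-12))) = ½·(-256 − 119/2 − 399) = -1429/4.
[WYZ] = ½·((-57/7)·(-12−20) + (-17)·(20−(101/7)) + (-14)·(101/7−(-12))) = ½·(1824/7 − 663/7 − 370) = -1429/14, so the X-coordinate is (-1429/14)/(-1429/4) = 2/7.
[XWZ] = ½·(8·(101/7−20) + (-57/7)·(20−(33/2)) + (-14)·(33/2−(101/7))) = ½·(-312/7 − 57/2 − 29) = -1429/28, so the Y-coordinate is 1/7.
[XYW] = ½·(8·(-12−(101/7)) + (-17)·(101/7−(33/2)) + (-57/7)·(33/2−(-12))) = ½·(-1480/7 + 493/14 − 3249/14) = -1429/7, so the Z-coordinate is 4/7.

(2/7, 1/7, 4/7)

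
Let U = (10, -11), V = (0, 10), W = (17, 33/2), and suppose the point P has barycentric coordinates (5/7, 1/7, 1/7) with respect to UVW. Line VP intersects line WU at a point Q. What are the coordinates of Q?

Line VP meets WU where the V-coordinate vanishes; zeroing P's V-weight and renormalizing leaves W, U-weights 1/7 : 5/7 → (1/6, 5/6).
So Q = (1/6)·W + (5/6)·U = (67/6, -77/12).

(67/6, -77/12)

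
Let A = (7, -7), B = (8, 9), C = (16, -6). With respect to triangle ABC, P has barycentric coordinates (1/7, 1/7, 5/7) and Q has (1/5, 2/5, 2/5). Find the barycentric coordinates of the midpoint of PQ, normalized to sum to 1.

(6/35, 19/70, 39/70)

Since both coordinate triples sum to 1, the midpoint's barycentrics are the componentwise average.
(1/7+1/5)/2 = 6/35; similarly 19/70 and 39/70.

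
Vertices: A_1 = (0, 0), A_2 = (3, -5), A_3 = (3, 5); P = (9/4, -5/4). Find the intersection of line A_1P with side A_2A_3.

(3, -5/3)

Barycentric coordinates of P with respect to A_1A_2A_3: (1/4, 1/2, 1/4).
On side A_2A_3 the A_1-coordinate is zero; dropping P's A_1-weight 1/4 and renormalizing the remaining 1/2 : 1/4 gives weights 2/3, 1/3 on A_2, A_3.
Q = (2/3)·(3, -5) + (1/3)·(3, 5) = (3, -5/3).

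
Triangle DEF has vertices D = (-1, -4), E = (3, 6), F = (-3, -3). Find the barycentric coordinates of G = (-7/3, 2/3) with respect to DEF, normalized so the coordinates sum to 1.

Signed area of the reference triangle: [DEF] = ½·((-1)·(6−(-3)) + 3·(-3−(-4)) + (-3)·(-4−6)) = ½·(-9 + 3 + 30) = 12.
[GEF] = ½·((-7/3)·(6−(-3)) + 3·(-3−(2/3)) + (-3)·(2/3−6)) = ½·(-21 − 11 + 16) = -8, so the D-coordinate is (-8)/12 = -2/3.
[DGF] = ½·((-1)·(2/3−(-3)) + (-7/3)·(-3−(-4)) + (-3)·(-4−(2/3))) = ½·(-11/3 − 7/3 + 14) = 4, so the E-coordinate is 1/3.
[DEG] = ½·((-1)·(6−(2/3)) + 3·(2/3−(-4)) + (-7/3)·(-4−6)) = ½·(-16/3 + 14 + 70/3) = 16, so the F-coordinate is 4/3.

(-2/3, 1/3, 4/3)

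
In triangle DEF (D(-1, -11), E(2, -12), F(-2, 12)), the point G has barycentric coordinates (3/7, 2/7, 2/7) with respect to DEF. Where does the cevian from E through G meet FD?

(-7/5, -9/5)

Line EG meets FD where the E-coordinate vanishes; zeroing G's E-weight and renormalizing leaves F, D-weights 2/7 : 3/7 → (2/5, 3/5).
So H = (2/5)·F + (3/5)·D = (-7/5, -9/5).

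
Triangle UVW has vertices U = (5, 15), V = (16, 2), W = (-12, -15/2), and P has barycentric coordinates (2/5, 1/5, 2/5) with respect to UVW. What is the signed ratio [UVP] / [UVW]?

2/5

The signed ratio [UVP]/[UVW] equals the barycentric coordinate of P at vertex W, which is 2/5.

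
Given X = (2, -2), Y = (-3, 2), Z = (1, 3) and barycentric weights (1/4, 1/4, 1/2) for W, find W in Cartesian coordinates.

(1/4, 3/2)

W = (1/4)·X + (1/4)·Y + (1/2)·Z.
x-coordinate: (1/4)·2 + (1/4)·(-3) + (1/2)·1 = 1/4.
y-coordinate: (1/4)·(-2) + (1/4)·2 + (1/2)·3 = 3/2.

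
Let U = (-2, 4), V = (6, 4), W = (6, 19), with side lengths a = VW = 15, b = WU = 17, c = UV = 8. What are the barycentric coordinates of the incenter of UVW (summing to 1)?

The incenter has barycentric coordinates proportional to the opposite side lengths: (15 : 17 : 8).
Normalizing by 15+17+8 = 40 gives (3/8, 17/40, 1/5).

(3/8, 17/40, 1/5)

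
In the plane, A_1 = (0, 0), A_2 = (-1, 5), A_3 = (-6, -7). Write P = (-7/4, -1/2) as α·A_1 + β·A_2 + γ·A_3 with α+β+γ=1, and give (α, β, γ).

Signed area of the reference triangle: [A_1A_2A_3] = ½·(0·(5−(-7)) + (-1)·(-7−0) + (-6)·(0−5)) = ½·(0 + 7 + 30) = 37/2.
[PA_2A_3] = ½·((-7/4)·(5−(-7)) + (-1)·(-7−(-1/2)) + (-6)·(-1/2−5)) = ½·(-21 + 13/2 + 33) = 37/4, so the A_1-coordinate is (37/4)/(37/2) = 1/2.
[A_1PA_3] = ½·(0·(-1/2−(-7)) + (-7/4)·(-7−0) + (-6)·(0−(-1/2))) = ½·(0 + 49/4 − 3) = 37/8, so the A_2-coordinate is 1/4.
[A_1A_2P] = ½·(0·(5−(-1/2)) + (-1)·(-1/2−0) + (-7/4)·(0−5)) = ½·(0 + 1/2 + 35/4) = 37/8, so the A_3-coordinate is 1/4.
Check: 1/2 + 1/4 + 1/4 = 1.

(1/2, 1/4, 1/4)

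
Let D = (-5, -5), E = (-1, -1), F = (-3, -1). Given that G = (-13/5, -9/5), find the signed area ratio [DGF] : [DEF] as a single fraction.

2/5

[DEF] = ½·((-5)·(-1−(-1)) + (-1)·(-1−(-5)) + (-3)·(-5−(-1))) = ½·(0 − 4 + 12) = 4.
[DGF] = ½·((-5)·(-9/5−(-1)) + (-13/5)·(-1−(-5)) + (-3)·(-5−(-9/5))) = ½·(4 − 52/5 + 48/5) = 8/5, so the ratio is (8/5)/4 = 2/5.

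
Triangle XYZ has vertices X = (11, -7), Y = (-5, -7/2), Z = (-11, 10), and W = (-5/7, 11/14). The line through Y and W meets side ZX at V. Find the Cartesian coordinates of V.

Barycentric coordinates of W with respect to XYZ: (3/7, 1/7, 3/7).
On side ZX the Y-coordinate is zero; dropping W's Y-weight 1/7 and renormalizing the remaining 3/7 : 3/7 gives weights 1/2, 1/2 on Z, X.
V = (1/2)·(-11, 10) + (1/2)·(11, -7) = (0, 3/2).

(0, 3/2)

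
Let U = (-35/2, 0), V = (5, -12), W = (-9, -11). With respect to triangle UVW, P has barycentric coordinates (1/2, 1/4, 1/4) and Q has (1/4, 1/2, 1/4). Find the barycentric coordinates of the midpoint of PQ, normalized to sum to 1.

(3/8, 3/8, 1/4)

Since both coordinate triples sum to 1, the midpoint's barycentrics are the componentwise average.
(1/2+1/4)/2 = 3/8; similarly 3/8 and 1/4.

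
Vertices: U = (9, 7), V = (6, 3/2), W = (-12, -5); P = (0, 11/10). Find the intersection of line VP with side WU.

Barycentric coordinates of P with respect to UVW: (2/5, 1/5, 2/5).
On side WU the V-coordinate is zero; dropping P's V-weight 1/5 and renormalizing the remaining 2/5 : 2/5 gives weights 1/2, 1/2 on W, U.
Q = (1/2)·(-12, -5) + (1/2)·(9, 7) = (-3/2, 1).

(-3/2, 1)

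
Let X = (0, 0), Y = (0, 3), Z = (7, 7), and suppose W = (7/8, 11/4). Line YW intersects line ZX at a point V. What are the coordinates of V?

Barycentric coordinates of W with respect to XYZ: (1/4, 5/8, 1/8).
On side ZX the Y-coordinate is zero; dropping W's Y-weight 5/8 and renormalizing the remaining 1/8 : 1/4 gives weights 1/3, 2/3 on Z, X.
V = (1/3)·(7, 7) + (2/3)·(0, 0) = (7/3, 7/3).

(7/3, 7/3)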